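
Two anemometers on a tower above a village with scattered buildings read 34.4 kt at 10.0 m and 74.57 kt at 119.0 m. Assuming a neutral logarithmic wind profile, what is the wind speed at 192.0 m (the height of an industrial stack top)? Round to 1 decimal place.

82.3 kt

Log law: V ∝ ln(z/z₀). From the pair, with r = V₁/V₂ = 0.46131,
ln z₀ = (ln z₁ − r·ln z₂)/(1 − r) = (2.3026 − 0.46131×4.7791)/0.53869 = 0.1818 → z₀ = 1.199 m
V₃ = V₁ · ln(z₃/z₀)/ln(z₁/z₀) = 34.4 × 5.0757/2.1208 = 82.3293 kt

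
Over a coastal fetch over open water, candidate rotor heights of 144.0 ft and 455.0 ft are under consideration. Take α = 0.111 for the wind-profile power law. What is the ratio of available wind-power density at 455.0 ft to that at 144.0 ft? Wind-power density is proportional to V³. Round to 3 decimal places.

Speed ratio: V_B/V_A = (z_B/z_A)^α = (455.0/144.0)^0.111 = (3.1597)^0.111 = 1.13622
Power-density ratio: P_B/P_A = (V_B/V_A)³ = (1.13622)³ = 1.46684

1.467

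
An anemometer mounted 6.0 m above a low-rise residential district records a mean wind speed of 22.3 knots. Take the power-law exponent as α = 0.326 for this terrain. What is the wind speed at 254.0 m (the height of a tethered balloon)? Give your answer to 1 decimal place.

Power-law profile: V₂ = V₁ · (z₂/z₁)^α
V₂ = 22.3 × (254.0/6.0)^0.326 = 22.3 × (42.3333)^0.326
    = 22.3 × 3.3908 = 75.6142 knots

75.6 knots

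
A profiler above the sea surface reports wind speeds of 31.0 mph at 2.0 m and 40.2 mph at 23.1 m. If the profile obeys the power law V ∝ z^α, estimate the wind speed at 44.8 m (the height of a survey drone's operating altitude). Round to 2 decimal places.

First find α: α = ln(V₂/V₁)/ln(z₂/z₁) = ln(40.2/31.0)/ln(23.1/2.0) = 0.25988/2.44669 = 0.1062
Extrapolate from 23.1 m to 44.8 m: V₃ = 40.2 × (44.8/23.1)^0.1062 = 40.2 × 1.0729 = 43.1302 mph

43.13 mph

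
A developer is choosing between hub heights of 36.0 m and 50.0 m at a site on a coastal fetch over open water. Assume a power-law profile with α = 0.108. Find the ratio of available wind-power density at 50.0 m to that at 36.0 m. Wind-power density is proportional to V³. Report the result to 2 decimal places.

Speed ratio: V_B/V_A = (z_B/z_A)^α = (50.0/36.0)^0.108 = (1.3889)^0.108 = 1.03612
Power-density ratio: P_B/P_A = (V_B/V_A)³ = (1.03612)³ = 1.11231

1.11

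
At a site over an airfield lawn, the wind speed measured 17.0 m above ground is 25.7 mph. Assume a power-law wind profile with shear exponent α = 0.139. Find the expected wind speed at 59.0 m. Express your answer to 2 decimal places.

30.55 mph

Power-law profile: V₂ = V₁ · (z₂/z₁)^α
V₂ = 25.7 × (59.0/17.0)^0.139 = 25.7 × (3.4706)^0.139
    = 25.7 × 1.1888 = 30.5527 mph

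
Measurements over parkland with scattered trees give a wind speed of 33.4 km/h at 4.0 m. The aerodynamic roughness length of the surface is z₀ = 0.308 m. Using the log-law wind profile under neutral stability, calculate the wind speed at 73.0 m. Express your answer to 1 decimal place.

71.2 km/h

Log law: V(z) ∝ ln(z/z₀), so V₂/V₁ = ln(z₂/z₀) / ln(z₁/z₀).
ln(73.0/0.308) = 5.4681, ln(4.0/0.308) = 2.5639
V₂ = 33.4 × 5.4681/2.5639 = 33.4 × 2.1327 = 71.2319 km/h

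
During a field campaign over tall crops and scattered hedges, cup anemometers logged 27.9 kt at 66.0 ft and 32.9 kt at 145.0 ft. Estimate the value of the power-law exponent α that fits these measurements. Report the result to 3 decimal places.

α ≈ 0.209

Power law: V₂/V₁ = (z₂/z₁)^α ⇒ α = ln(V₂/V₁) / ln(z₂/z₁)
α = ln(32.9/27.9) / ln(145.0/66.0) = ln(1.1792) / ln(2.1970)
  = 0.16485 / 0.78708 = 0.20944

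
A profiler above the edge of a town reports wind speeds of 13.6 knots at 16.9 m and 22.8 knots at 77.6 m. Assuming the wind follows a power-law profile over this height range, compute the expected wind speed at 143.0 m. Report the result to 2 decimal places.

28.05 knots

First find α: α = ln(V₂/V₁)/ln(z₂/z₁) = ln(22.8/13.6)/ln(77.6/16.9) = 0.51669/1.52425 = 0.3390
Extrapolate from 77.6 m to 143.0 m: V₃ = 22.8 × (143.0/77.6)^0.3390 = 22.8 × 1.2302 = 28.0495 knots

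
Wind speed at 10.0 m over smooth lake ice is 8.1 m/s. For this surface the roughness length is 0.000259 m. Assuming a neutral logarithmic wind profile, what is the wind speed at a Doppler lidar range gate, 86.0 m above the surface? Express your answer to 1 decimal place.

Log law: V(z) ∝ ln(z/z₀), so V₂/V₁ = ln(z₂/z₀) / ln(z₁/z₀).
ln(86.0/0.000259) = 12.7130, ln(10.0/0.000259) = 10.5613
V₂ = 8.1 × 12.7130/10.5613 = 8.1 × 1.2037 = 9.7503 m/s

9.8 m/s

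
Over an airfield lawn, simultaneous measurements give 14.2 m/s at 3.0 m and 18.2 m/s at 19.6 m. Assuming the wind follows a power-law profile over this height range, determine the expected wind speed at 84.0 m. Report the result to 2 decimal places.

22.06 m/s

First find α: α = ln(V₂/V₁)/ln(z₂/z₁) = ln(18.2/14.2)/ln(19.6/3.0) = 0.24818/1.87692 = 0.1322
Extrapolate from 19.6 m to 84.0 m: V₃ = 18.2 × (84.0/19.6)^0.1322 = 18.2 × 1.2122 = 22.0619 m/s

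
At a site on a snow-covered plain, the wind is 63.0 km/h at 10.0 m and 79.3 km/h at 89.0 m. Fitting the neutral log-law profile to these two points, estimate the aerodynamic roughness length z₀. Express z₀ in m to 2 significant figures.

Log law: V(z) ∝ ln(z/z₀). With r = V₁/V₂ = 63.0/79.3 = 0.79445,
r · ln(z₂/z₀) = ln(z₁/z₀) ⇒ ln z₀ = (ln z₁ − r·ln z₂)/(1 − r)
ln z₀ = (2.30259 − 0.79445×4.48864) / 0.20555 = -6.1466
z₀ = exp(-6.1466) = 0.002141 m

z₀ ≈ 0.0021 m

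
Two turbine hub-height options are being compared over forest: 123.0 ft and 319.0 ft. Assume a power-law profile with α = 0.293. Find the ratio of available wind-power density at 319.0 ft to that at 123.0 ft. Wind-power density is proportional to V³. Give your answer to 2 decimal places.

Speed ratio: V_B/V_A = (z_B/z_A)^α = (319.0/123.0)^0.293 = (2.5935)^0.293 = 1.32211
Power-density ratio: P_B/P_A = (V_B/V_A)³ = (1.32211)³ = 2.31103

2.31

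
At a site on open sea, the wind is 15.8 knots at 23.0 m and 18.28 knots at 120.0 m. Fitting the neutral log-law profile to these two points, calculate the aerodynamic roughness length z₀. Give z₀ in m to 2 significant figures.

z₀ ≈ 0.00062 m

Log law: V(z) ∝ ln(z/z₀). With r = V₁/V₂ = 15.8/18.28 = 0.86433,
r · ln(z₂/z₀) = ln(z₁/z₀) ⇒ ln z₀ = (ln z₁ − r·ln z₂)/(1 − r)
ln z₀ = (3.13549 − 0.86433×4.78749) / 0.13567 = -7.3893
z₀ = exp(-7.3893) = 0.0006178 m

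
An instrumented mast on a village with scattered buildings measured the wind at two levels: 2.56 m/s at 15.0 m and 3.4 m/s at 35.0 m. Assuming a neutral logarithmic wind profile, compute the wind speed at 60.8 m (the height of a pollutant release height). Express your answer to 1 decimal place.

Log law: V ∝ ln(z/z₀). From the pair, with r = V₁/V₂ = 0.75294,
ln z₀ = (ln z₁ − r·ln z₂)/(1 − r) = (2.7081 − 0.75294×3.5553)/0.24706 = 0.1258 → z₀ = 1.134 m
V₃ = V₁ · ln(z₃/z₀)/ln(z₁/z₀) = 2.56 × 3.9818/2.5822 = 3.9475 m/s

3.9 m/s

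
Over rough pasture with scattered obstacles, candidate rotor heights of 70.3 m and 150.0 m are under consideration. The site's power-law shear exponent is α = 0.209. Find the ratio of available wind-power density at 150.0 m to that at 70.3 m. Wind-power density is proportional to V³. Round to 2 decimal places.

Speed ratio: V_B/V_A = (z_B/z_A)^α = (150.0/70.3)^0.209 = (2.1337)^0.209 = 1.17163
Power-density ratio: P_B/P_A = (V_B/V_A)³ = (1.17163)³ = 1.60830

1.61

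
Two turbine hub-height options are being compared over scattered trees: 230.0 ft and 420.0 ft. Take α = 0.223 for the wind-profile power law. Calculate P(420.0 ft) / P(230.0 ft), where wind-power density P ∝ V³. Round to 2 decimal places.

1.50

Speed ratio: V_B/V_A = (z_B/z_A)^α = (420.0/230.0)^0.223 = (1.8261)^0.223 = 1.14372
Power-density ratio: P_B/P_A = (V_B/V_A)³ = (1.14372)³ = 1.49609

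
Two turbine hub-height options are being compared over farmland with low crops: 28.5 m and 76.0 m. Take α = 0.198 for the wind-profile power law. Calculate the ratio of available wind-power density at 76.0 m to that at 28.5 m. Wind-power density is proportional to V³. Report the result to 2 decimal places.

1.79

Speed ratio: V_B/V_A = (z_B/z_A)^α = (76.0/28.5)^0.198 = (2.6667)^0.198 = 1.21434
Power-density ratio: P_B/P_A = (V_B/V_A)³ = (1.21434)³ = 1.79071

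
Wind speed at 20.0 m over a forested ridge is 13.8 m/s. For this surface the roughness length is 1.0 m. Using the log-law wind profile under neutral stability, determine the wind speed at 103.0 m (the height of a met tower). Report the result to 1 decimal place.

21.4 m/s

Log law: V(z) ∝ ln(z/z₀), so V₂/V₁ = ln(z₂/z₀) / ln(z₁/z₀).
ln(103.0/1.0) = 4.6347, ln(20.0/1.0) = 2.9957
V₂ = 13.8 × 4.6347/2.9957 = 13.8 × 1.5471 = 21.3501 m/s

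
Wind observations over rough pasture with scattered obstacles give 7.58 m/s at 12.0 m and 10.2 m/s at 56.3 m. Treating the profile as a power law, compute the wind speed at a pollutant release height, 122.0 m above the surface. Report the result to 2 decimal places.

First find α: α = ln(V₂/V₁)/ln(z₂/z₁) = ln(10.2/7.58)/ln(56.3/12.0) = 0.29687/1.54579 = 0.1921
Extrapolate from 56.3 m to 122.0 m: V₃ = 10.2 × (122.0/56.3)^0.1921 = 10.2 × 1.1601 = 11.8332 m/s

11.83 m/s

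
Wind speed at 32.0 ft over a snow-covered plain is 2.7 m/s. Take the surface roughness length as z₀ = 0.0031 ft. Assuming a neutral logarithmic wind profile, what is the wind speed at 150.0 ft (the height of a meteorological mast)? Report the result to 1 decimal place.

Log law: V(z) ∝ ln(z/z₀), so V₂/V₁ = ln(z₂/z₀) / ln(z₁/z₀).
ln(150.0/0.0031) = 10.7870, ln(32.0/0.0031) = 9.2421
V₂ = 2.7 × 10.7870/9.2421 = 2.7 × 1.1672 = 3.1513 m/s

3.2 m/s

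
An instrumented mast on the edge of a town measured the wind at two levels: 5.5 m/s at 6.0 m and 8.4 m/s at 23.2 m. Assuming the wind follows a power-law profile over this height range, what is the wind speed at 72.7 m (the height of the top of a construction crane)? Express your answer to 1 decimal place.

First find α: α = ln(V₂/V₁)/ln(z₂/z₁) = ln(8.4/5.5)/ln(23.2/6.0) = 0.42348/1.35239 = 0.3131
Extrapolate from 23.2 m to 72.7 m: V₃ = 8.4 × (72.7/23.2)^0.3131 = 8.4 × 1.4300 = 12.0118 m/s

12.0 m/s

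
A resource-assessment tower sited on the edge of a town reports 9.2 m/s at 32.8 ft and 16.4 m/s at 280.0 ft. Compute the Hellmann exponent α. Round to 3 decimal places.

Power law: V₂/V₁ = (z₂/z₁)^α ⇒ α = ln(V₂/V₁) / ln(z₂/z₁)
α = ln(16.4/9.2) / ln(280.0/32.8) = ln(1.7826) / ln(8.5366)
  = 0.57808 / 2.14436 = 0.26958

α ≈ 0.270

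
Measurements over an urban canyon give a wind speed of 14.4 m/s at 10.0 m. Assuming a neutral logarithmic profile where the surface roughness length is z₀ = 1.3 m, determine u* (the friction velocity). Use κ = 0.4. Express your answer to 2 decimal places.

Log law: V(z) = (u*/κ) · ln(z/z₀) ⇒ u* = κ · V / ln(z/z₀)
u* = 0.4 × 14.4 / ln(10.0/1.3) = 0.4 × 14.4 / 2.0402
   = 5.7600 / 2.0402 = 2.8232 m/s

u* ≈ 2.82 m/s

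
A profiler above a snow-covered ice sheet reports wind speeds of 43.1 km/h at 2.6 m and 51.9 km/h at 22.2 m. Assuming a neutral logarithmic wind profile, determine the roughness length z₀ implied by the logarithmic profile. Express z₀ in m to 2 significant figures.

z₀ ≈ 0.000071 m

Log law: V(z) ∝ ln(z/z₀). With r = V₁/V₂ = 43.1/51.9 = 0.83044,
r · ln(z₂/z₀) = ln(z₁/z₀) ⇒ ln z₀ = (ln z₁ − r·ln z₂)/(1 − r)
ln z₀ = (0.95551 − 0.83044×3.10009) / 0.16956 = -9.5481
z₀ = exp(-9.5481) = 0.00007134 m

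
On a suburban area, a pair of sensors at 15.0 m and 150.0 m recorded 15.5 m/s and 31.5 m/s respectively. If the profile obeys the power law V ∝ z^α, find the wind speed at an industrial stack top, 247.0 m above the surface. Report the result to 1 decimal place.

First find α: α = ln(V₂/V₁)/ln(z₂/z₁) = ln(31.5/15.5)/ln(150.0/15.0) = 0.70915/2.30259 = 0.3080
Extrapolate from 150.0 m to 247.0 m: V₃ = 31.5 × (247.0/150.0)^0.3080 = 31.5 × 1.1660 = 36.7300 m/s

36.7 m/s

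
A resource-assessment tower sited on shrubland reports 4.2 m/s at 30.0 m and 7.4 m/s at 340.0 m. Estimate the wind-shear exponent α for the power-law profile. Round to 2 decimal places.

Power law: V₂/V₁ = (z₂/z₁)^α ⇒ α = ln(V₂/V₁) / ln(z₂/z₁)
α = ln(7.4/4.2) / ln(340.0/30.0) = ln(1.7619) / ln(11.3333)
  = 0.56640 / 2.42775 = 0.23330

α ≈ 0.23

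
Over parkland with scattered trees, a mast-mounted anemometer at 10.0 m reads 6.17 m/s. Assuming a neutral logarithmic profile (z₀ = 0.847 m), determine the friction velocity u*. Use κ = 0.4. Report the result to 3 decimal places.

Log law: V(z) = (u*/κ) · ln(z/z₀) ⇒ u* = κ · V / ln(z/z₀)
u* = 0.4 × 6.17 / ln(10.0/0.847) = 0.4 × 6.17 / 2.4686
   = 2.4680 / 2.4686 = 0.9997 m/s

u* ≈ 1.000 m/s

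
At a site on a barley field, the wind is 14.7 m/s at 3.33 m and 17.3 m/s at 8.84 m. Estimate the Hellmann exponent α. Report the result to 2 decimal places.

Power law: V₂/V₁ = (z₂/z₁)^α ⇒ α = ln(V₂/V₁) / ln(z₂/z₁)
α = ln(17.3/14.7) / ln(8.84/3.33) = ln(1.1769) / ln(2.6547)
  = 0.16286 / 0.97631 = 0.16681

α ≈ 0.17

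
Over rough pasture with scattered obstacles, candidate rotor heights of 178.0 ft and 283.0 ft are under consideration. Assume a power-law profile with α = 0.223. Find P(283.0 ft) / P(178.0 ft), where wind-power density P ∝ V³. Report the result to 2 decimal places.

1.36

Speed ratio: V_B/V_A = (z_B/z_A)^α = (283.0/178.0)^0.223 = (1.5899)^0.223 = 1.10893
Power-density ratio: P_B/P_A = (V_B/V_A)³ = (1.10893)³ = 1.36369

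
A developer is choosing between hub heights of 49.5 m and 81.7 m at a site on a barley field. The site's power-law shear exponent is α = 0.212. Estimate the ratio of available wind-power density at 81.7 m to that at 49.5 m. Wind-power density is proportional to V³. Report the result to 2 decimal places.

1.38

Speed ratio: V_B/V_A = (z_B/z_A)^α = (81.7/49.5)^0.212 = (1.6505)^0.212 = 1.11208
Power-density ratio: P_B/P_A = (V_B/V_A)³ = (1.11208)³ = 1.37532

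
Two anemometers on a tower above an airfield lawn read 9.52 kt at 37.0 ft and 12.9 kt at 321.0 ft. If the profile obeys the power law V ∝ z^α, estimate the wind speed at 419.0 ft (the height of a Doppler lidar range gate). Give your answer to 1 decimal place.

13.4 kt

First find α: α = ln(V₂/V₁)/ln(z₂/z₁) = ln(12.9/9.52)/ln(321.0/37.0) = 0.30383/2.16052 = 0.1406
Extrapolate from 321.0 ft to 419.0 ft: V₃ = 12.9 × (419.0/321.0)^0.1406 = 12.9 × 1.0382 = 13.3925 kt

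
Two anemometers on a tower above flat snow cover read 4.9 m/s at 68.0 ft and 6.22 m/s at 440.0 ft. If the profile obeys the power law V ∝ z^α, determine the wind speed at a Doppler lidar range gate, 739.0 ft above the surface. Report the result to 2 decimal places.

6.65 m/s

First find α: α = ln(V₂/V₁)/ln(z₂/z₁) = ln(6.22/4.9)/ln(440.0/68.0) = 0.23853/1.86727 = 0.1277
Extrapolate from 440.0 ft to 739.0 ft: V₃ = 6.22 × (739.0/440.0)^0.1277 = 6.22 × 1.0685 = 6.6460 m/s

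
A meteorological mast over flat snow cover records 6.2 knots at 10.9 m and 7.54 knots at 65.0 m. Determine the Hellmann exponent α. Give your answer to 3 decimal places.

α ≈ 0.110

Power law: V₂/V₁ = (z₂/z₁)^α ⇒ α = ln(V₂/V₁) / ln(z₂/z₁)
α = ln(7.54/6.2) / ln(65.0/10.9) = ln(1.2161) / ln(5.9633)
  = 0.19567 / 1.78562 = 0.10958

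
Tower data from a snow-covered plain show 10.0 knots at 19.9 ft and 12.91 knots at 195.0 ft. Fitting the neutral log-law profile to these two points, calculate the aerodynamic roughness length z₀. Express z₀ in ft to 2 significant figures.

z₀ ≈ 0.0078 ft

Log law: V(z) ∝ ln(z/z₀). With r = V₁/V₂ = 10.0/12.91 = 0.77459,
r · ln(z₂/z₀) = ln(z₁/z₀) ⇒ ln z₀ = (ln z₁ − r·ln z₂)/(1 − r)
ln z₀ = (2.99072 − 0.77459×5.27300) / 0.22541 = -4.8522
z₀ = exp(-4.8522) = 0.007811 ft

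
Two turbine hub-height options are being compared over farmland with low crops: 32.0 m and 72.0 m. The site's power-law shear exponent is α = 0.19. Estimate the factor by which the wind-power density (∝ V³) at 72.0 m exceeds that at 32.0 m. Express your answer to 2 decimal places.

Speed ratio: V_B/V_A = (z_B/z_A)^α = (72.0/32.0)^0.19 = (2.2500)^0.19 = 1.16658
Power-density ratio: P_B/P_A = (V_B/V_A)³ = (1.16658)³ = 1.58761

1.59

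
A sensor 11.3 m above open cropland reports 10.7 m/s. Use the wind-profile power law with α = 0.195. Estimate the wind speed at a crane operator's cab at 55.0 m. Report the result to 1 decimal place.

14.6 m/s

Power-law profile: V₂ = V₁ · (z₂/z₁)^α
V₂ = 10.7 × (55.0/11.3)^0.195 = 10.7 × (4.8673)^0.195
    = 10.7 × 1.3615 = 14.5681 m/s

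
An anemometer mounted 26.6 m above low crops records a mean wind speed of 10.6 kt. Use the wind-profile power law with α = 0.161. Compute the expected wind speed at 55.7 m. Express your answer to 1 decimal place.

Power-law profile: V₂ = V₁ · (z₂/z₁)^α
V₂ = 10.6 × (55.7/26.6)^0.161 = 10.6 × (2.0940)^0.161
    = 10.6 × 1.1264 = 11.9394 kt

11.9 kt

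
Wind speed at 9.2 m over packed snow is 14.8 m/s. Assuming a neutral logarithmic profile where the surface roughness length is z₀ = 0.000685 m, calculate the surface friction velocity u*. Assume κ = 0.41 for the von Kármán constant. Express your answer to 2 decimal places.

u* ≈ 0.64 m/s

Log law: V(z) = (u*/κ) · ln(z/z₀) ⇒ u* = κ · V / ln(z/z₀)
u* = 0.41 × 14.8 / ln(9.2/0.000685) = 0.41 × 14.8 / 9.5053
   = 6.0680 / 9.5053 = 0.6384 m/s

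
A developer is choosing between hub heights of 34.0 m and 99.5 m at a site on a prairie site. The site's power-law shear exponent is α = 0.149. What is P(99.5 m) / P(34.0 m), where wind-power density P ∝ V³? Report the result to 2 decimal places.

Speed ratio: V_B/V_A = (z_B/z_A)^α = (99.5/34.0)^0.149 = (2.9265)^0.149 = 1.17351
Power-density ratio: P_B/P_A = (V_B/V_A)³ = (1.17351)³ = 1.61605

1.62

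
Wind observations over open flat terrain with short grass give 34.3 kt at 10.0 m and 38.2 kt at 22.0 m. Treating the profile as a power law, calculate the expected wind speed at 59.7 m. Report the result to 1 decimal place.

43.8 kt

First find α: α = ln(V₂/V₁)/ln(z₂/z₁) = ln(38.2/34.3)/ln(22.0/10.0) = 0.10769/0.78846 = 0.1366
Extrapolate from 22.0 m to 59.7 m: V₃ = 38.2 × (59.7/22.0)^0.1366 = 38.2 × 1.1461 = 43.7804 kt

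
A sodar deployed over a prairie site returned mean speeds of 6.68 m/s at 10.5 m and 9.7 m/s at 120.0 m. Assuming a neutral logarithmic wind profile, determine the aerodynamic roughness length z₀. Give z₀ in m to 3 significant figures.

z₀ ≈ 0.0480 m

Log law: V(z) ∝ ln(z/z₀). With r = V₁/V₂ = 6.68/9.7 = 0.68866,
r · ln(z₂/z₀) = ln(z₁/z₀) ⇒ ln z₀ = (ln z₁ − r·ln z₂)/(1 − r)
ln z₀ = (2.35138 − 0.68866×4.78749) / 0.31134 = -3.0371
z₀ = exp(-3.0371) = 0.04797 m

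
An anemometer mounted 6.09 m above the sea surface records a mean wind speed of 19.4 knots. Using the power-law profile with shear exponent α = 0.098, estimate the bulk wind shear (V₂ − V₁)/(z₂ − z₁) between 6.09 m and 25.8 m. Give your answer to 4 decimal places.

Power law: V₂ = V₁ · (z₂/z₁)^α = 19.4 × (4.2365)^0.098 = 22.3485 knots
ΔV/Δz = (22.3485 − 19.4)/(25.8 − 6.09) = 2.9485/19.7100 = 0.14959 knots/m

0.1496 knots/m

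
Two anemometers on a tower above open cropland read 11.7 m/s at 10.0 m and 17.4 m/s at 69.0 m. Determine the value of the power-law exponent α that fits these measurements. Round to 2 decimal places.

α ≈ 0.21

Power law: V₂/V₁ = (z₂/z₁)^α ⇒ α = ln(V₂/V₁) / ln(z₂/z₁)
α = ln(17.4/11.7) / ln(69.0/10.0) = ln(1.4872) / ln(6.9000)
  = 0.39688 / 1.93152 = 0.20548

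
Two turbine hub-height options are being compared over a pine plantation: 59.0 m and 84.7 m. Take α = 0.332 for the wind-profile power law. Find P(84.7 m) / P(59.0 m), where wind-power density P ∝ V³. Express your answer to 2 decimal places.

1.43

Speed ratio: V_B/V_A = (z_B/z_A)^α = (84.7/59.0)^0.332 = (1.4356)^0.332 = 1.12755
Power-density ratio: P_B/P_A = (V_B/V_A)³ = (1.12755)³ = 1.43352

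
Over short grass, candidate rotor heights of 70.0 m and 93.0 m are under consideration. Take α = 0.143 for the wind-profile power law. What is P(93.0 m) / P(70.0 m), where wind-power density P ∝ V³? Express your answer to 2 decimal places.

1.13

Speed ratio: V_B/V_A = (z_B/z_A)^α = (93.0/70.0)^0.143 = (1.3286)^0.143 = 1.04146
Power-density ratio: P_B/P_A = (V_B/V_A)³ = (1.04146)³ = 1.12962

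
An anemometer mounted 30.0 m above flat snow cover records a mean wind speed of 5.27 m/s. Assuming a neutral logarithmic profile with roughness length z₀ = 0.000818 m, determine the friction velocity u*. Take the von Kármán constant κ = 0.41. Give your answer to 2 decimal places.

Log law: V(z) = (u*/κ) · ln(z/z₀) ⇒ u* = κ · V / ln(z/z₀)
u* = 0.41 × 5.27 / ln(30.0/0.000818) = 0.41 × 5.27 / 10.5098
   = 2.1607 / 10.5098 = 0.2056 m/s

u* ≈ 0.21 m/s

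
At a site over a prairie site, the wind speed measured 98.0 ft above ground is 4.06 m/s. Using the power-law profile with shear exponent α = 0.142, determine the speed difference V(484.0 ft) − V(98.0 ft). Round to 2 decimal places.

Power law: V₂ = V₁ · (z₂/z₁)^α = 4.06 × (4.9388)^0.142 = 5.0935 m/s
ΔV = 5.0935 − 4.06 = 1.0335 m/s

1.03 m/s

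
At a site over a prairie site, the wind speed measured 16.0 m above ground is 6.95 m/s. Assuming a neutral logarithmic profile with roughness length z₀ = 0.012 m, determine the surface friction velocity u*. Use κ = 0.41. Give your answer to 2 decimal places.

Log law: V(z) = (u*/κ) · ln(z/z₀) ⇒ u* = κ · V / ln(z/z₀)
u* = 0.41 × 6.95 / ln(16.0/0.012) = 0.41 × 6.95 / 7.1954
   = 2.8495 / 7.1954 = 0.3960 m/s

u* ≈ 0.40 m/s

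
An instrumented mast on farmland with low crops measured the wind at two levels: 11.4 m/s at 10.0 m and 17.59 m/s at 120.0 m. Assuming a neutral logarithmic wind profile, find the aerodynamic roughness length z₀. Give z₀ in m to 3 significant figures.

Log law: V(z) ∝ ln(z/z₀). With r = V₁/V₂ = 11.4/17.59 = 0.64810,
r · ln(z₂/z₀) = ln(z₁/z₀) ⇒ ln z₀ = (ln z₁ − r·ln z₂)/(1 − r)
ln z₀ = (2.30259 − 0.64810×4.78749) / 0.35190 = -2.2738
z₀ = exp(-2.2738) = 0.1029 m

z₀ ≈ 0.103 m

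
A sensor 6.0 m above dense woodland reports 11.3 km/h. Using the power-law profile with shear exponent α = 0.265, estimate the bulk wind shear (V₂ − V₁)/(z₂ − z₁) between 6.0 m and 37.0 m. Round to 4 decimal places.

Power law: V₂ = V₁ · (z₂/z₁)^α = 11.3 × (6.1667)^0.265 = 18.2996 km/h
ΔV/Δz = (18.2996 − 11.3)/(37.0 − 6.0) = 6.9996/31.0000 = 0.22579 km/h/m

0.2258 km/h/m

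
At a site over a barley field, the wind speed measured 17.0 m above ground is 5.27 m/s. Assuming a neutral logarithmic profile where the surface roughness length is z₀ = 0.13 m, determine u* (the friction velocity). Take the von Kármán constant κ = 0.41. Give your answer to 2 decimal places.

Log law: V(z) = (u*/κ) · ln(z/z₀) ⇒ u* = κ · V / ln(z/z₀)
u* = 0.41 × 5.27 / ln(17.0/0.13) = 0.41 × 5.27 / 4.8734
   = 2.1607 / 4.8734 = 0.4434 m/s

u* ≈ 0.44 m/s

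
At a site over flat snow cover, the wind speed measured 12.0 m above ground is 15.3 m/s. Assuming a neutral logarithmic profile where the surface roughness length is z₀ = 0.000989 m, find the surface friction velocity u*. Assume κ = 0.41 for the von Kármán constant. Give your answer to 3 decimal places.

Log law: V(z) = (u*/κ) · ln(z/z₀) ⇒ u* = κ · V / ln(z/z₀)
u* = 0.41 × 15.3 / ln(12.0/0.000989) = 0.41 × 15.3 / 9.4037
   = 6.2730 / 9.4037 = 0.6671 m/s

u* ≈ 0.667 m/s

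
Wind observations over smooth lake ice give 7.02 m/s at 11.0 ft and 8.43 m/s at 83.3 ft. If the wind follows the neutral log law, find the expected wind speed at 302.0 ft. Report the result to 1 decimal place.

Log law: V ∝ ln(z/z₀). From the pair, with r = V₁/V₂ = 0.83274,
ln z₀ = (ln z₁ − r·ln z₂)/(1 − r) = (2.3979 − 0.83274×4.4224)/0.16726 = -7.6818 → z₀ = 0.0004611 ft
V₃ = V₁ · ln(z₃/z₀)/ln(z₁/z₀) = 7.02 × 13.3922/10.0797 = 9.3270 m/s

9.3 m/s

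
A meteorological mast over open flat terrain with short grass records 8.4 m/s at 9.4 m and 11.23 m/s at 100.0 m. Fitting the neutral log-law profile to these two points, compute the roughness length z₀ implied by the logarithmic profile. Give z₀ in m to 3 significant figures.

Log law: V(z) ∝ ln(z/z₀). With r = V₁/V₂ = 8.4/11.23 = 0.74800,
r · ln(z₂/z₀) = ln(z₁/z₀) ⇒ ln z₀ = (ln z₁ − r·ln z₂)/(1 − r)
ln z₀ = (2.24071 − 0.74800×4.60517) / 0.25200 = -4.7775
z₀ = exp(-4.7775) = 0.008417 m

z₀ ≈ 0.00842 m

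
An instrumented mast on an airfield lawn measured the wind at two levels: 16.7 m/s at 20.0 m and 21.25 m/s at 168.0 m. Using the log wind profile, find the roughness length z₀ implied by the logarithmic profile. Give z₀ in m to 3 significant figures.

Log law: V(z) ∝ ln(z/z₀). With r = V₁/V₂ = 16.7/21.25 = 0.78588,
r · ln(z₂/z₀) = ln(z₁/z₀) ⇒ ln z₀ = (ln z₁ − r·ln z₂)/(1 − r)
ln z₀ = (2.99573 − 0.78588×5.12396) / 0.21412 = -4.8156
z₀ = exp(-4.8156) = 0.008103 m

z₀ ≈ 0.00810 m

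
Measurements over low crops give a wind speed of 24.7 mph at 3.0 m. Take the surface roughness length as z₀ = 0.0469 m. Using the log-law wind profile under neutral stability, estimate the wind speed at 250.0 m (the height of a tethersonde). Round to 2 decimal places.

Log law: V(z) ∝ ln(z/z₀), so V₂/V₁ = ln(z₂/z₀) / ln(z₁/z₀).
ln(250.0/0.0469) = 8.5812, ln(3.0/0.0469) = 4.1583
V₂ = 24.7 × 8.5812/4.1583 = 24.7 × 2.0636 = 50.9711 mph

50.97 mph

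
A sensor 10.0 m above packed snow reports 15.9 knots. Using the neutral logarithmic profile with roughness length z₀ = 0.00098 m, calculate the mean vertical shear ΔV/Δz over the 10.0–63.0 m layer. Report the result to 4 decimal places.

0.0598 knots/m

Log law: V₂ = V₁ · ln(z₂/z₀)/ln(z₁/z₀) = 15.9 × 11.0711/9.2305 = 19.0704 knots
ΔV/Δz = (19.0704 − 15.9)/(63.0 − 10.0) = 3.1704/53.0000 = 0.05982 knots/m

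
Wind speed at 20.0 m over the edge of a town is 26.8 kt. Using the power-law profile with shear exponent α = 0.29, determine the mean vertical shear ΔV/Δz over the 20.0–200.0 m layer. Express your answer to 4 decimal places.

0.1414 kt/m

Power law: V₂ = V₁ · (z₂/z₁)^α = 26.8 × (10.0000)^0.29 = 52.2558 kt
ΔV/Δz = (52.2558 − 26.8)/(200.0 − 20.0) = 25.4558/180.0000 = 0.14142 kt/m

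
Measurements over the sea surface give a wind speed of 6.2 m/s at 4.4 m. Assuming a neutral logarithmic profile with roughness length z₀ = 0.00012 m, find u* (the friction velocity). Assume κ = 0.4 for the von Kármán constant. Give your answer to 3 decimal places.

Log law: V(z) = (u*/κ) · ln(z/z₀) ⇒ u* = κ · V / ln(z/z₀)
u* = 0.4 × 6.2 / ln(4.4/0.00012) = 0.4 × 6.2 / 10.5096
   = 2.4800 / 10.5096 = 0.2360 m/s

u* ≈ 0.236 m/s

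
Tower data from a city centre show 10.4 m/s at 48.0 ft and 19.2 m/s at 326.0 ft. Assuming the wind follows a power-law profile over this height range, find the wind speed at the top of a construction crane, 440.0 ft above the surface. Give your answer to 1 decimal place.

First find α: α = ln(V₂/V₁)/ln(z₂/z₁) = ln(19.2/10.4)/ln(326.0/48.0) = 0.61310/1.91570 = 0.3200
Extrapolate from 326.0 ft to 440.0 ft: V₃ = 19.2 × (440.0/326.0)^0.3200 = 19.2 × 1.1007 = 21.1340 m/s

21.1 m/s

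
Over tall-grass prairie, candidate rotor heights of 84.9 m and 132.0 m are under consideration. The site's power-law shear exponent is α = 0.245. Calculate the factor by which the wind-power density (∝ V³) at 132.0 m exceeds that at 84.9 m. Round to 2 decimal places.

Speed ratio: V_B/V_A = (z_B/z_A)^α = (132.0/84.9)^0.245 = (1.5548)^0.245 = 1.11419
Power-density ratio: P_B/P_A = (V_B/V_A)³ = (1.11419)³ = 1.38317

1.38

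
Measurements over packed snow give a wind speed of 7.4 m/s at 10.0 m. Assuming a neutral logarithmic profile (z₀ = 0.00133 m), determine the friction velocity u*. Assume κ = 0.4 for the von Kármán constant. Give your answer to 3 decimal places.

u* ≈ 0.332 m/s

Log law: V(z) = (u*/κ) · ln(z/z₀) ⇒ u* = κ · V / ln(z/z₀)
u* = 0.4 × 7.4 / ln(10.0/0.00133) = 0.4 × 7.4 / 8.9252
   = 2.9600 / 8.9252 = 0.3316 m/s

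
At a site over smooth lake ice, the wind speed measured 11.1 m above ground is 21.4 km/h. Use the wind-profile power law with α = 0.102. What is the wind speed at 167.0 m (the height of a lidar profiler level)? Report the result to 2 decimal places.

Power-law profile: V₂ = V₁ · (z₂/z₁)^α
V₂ = 21.4 × (167.0/11.1)^0.102 = 21.4 × (15.0450)^0.102
    = 21.4 × 1.3185 = 28.2168 km/h

28.22 km/h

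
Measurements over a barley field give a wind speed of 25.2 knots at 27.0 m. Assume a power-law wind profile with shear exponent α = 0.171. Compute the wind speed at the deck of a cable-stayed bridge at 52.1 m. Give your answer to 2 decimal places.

28.20 knots

Power-law profile: V₂ = V₁ · (z₂/z₁)^α
V₂ = 25.2 × (52.1/27.0)^0.171 = 25.2 × (1.9296)^0.171
    = 25.2 × 1.1190 = 28.1979 knots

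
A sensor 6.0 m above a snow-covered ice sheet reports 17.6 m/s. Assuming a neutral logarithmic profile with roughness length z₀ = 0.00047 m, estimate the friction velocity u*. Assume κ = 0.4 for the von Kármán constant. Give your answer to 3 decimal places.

u* ≈ 0.745 m/s

Log law: V(z) = (u*/κ) · ln(z/z₀) ⇒ u* = κ · V / ln(z/z₀)
u* = 0.4 × 17.6 / ln(6.0/0.00047) = 0.4 × 17.6 / 9.4545
   = 7.0400 / 9.4545 = 0.7446 m/s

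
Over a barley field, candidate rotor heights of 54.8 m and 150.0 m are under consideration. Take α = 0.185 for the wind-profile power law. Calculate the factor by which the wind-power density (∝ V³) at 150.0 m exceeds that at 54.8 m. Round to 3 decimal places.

Speed ratio: V_B/V_A = (z_B/z_A)^α = (150.0/54.8)^0.185 = (2.7372)^0.185 = 1.20477
Power-density ratio: P_B/P_A = (V_B/V_A)³ = (1.20477)³ = 1.74867

1.749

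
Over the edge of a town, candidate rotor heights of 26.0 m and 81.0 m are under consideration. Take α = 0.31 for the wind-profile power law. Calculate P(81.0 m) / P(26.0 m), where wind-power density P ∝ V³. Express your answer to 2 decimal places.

2.88

Speed ratio: V_B/V_A = (z_B/z_A)^α = (81.0/26.0)^0.31 = (3.1154)^0.31 = 1.42229
Power-density ratio: P_B/P_A = (V_B/V_A)³ = (1.42229)³ = 2.87717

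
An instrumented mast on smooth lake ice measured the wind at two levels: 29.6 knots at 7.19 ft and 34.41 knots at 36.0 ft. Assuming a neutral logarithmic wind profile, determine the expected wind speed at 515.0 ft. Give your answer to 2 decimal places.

42.35 knots

Log law: V ∝ ln(z/z₀). From the pair, with r = V₁/V₂ = 0.86022,
ln z₀ = (ln z₁ − r·ln z₂)/(1 − r) = (1.9727 − 0.86022×3.5835)/0.13978 = -7.9401 → z₀ = 0.0003562 ft
V₃ = V₁ · ln(z₃/z₀)/ln(z₁/z₀) = 29.6 × 14.1843/9.9128 = 42.3548 knots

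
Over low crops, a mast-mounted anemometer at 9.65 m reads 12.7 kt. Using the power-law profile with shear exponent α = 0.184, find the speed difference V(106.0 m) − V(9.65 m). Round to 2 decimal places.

Power law: V₂ = V₁ · (z₂/z₁)^α = 12.7 × (10.9845)^0.184 = 19.7382 kt
ΔV = 19.7382 − 12.7 = 7.0382 kt

7.04 kt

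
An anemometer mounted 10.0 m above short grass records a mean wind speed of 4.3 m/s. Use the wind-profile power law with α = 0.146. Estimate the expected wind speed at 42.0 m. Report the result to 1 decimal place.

Power-law profile: V₂ = V₁ · (z₂/z₁)^α
V₂ = 4.3 × (42.0/10.0)^0.146 = 4.3 × (4.2000)^0.146
    = 4.3 × 1.2331 = 5.3023 m/s

5.3 m/s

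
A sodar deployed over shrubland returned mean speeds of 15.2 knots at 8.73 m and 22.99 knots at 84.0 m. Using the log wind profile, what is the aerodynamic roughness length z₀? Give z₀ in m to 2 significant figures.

Log law: V(z) ∝ ln(z/z₀). With r = V₁/V₂ = 15.2/22.99 = 0.66116,
r · ln(z₂/z₀) = ln(z₁/z₀) ⇒ ln z₀ = (ln z₁ − r·ln z₂)/(1 − r)
ln z₀ = (2.16677 − 0.66116×4.43082) / 0.33884 = -2.2509
z₀ = exp(-2.2509) = 0.1053 m

z₀ ≈ 0.11 m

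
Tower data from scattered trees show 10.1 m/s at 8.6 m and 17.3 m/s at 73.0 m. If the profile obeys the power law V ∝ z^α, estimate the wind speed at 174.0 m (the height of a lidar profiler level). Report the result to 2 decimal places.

21.53 m/s

First find α: α = ln(V₂/V₁)/ln(z₂/z₁) = ln(17.3/10.1)/ln(73.0/8.6) = 0.53817/2.13870 = 0.2516
Extrapolate from 73.0 m to 174.0 m: V₃ = 17.3 × (174.0/73.0)^0.2516 = 17.3 × 1.2443 = 21.5263 m/s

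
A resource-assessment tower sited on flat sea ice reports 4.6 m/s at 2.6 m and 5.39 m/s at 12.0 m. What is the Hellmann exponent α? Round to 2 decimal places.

α ≈ 0.10

Power law: V₂/V₁ = (z₂/z₁)^α ⇒ α = ln(V₂/V₁) / ln(z₂/z₁)
α = ln(5.39/4.6) / ln(12.0/2.6) = ln(1.1717) / ln(4.6154)
  = 0.15849 / 1.52940 = 0.10363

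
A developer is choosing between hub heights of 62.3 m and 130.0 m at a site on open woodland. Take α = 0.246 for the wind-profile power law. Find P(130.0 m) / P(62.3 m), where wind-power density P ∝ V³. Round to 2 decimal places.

Speed ratio: V_B/V_A = (z_B/z_A)^α = (130.0/62.3)^0.246 = (2.0867)^0.246 = 1.19836
Power-density ratio: P_B/P_A = (V_B/V_A)³ = (1.19836)³ = 1.72091

1.72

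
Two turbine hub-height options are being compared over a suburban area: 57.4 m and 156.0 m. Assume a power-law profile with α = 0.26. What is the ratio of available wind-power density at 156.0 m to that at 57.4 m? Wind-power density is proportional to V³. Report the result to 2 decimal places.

2.18

Speed ratio: V_B/V_A = (z_B/z_A)^α = (156.0/57.4)^0.26 = (2.7178)^0.26 = 1.29687
Power-density ratio: P_B/P_A = (V_B/V_A)³ = (1.29687)³ = 2.18115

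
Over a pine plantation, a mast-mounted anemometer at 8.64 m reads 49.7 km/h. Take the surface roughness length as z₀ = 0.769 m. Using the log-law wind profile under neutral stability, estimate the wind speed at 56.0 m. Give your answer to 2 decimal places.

88.10 km/h

Log law: V(z) ∝ ln(z/z₀), so V₂/V₁ = ln(z₂/z₀) / ln(z₁/z₀).
ln(56.0/0.769) = 4.2880, ln(8.64/0.769) = 2.4191
V₂ = 49.7 × 4.2880/2.4191 = 49.7 × 1.7726 = 88.0978 km/h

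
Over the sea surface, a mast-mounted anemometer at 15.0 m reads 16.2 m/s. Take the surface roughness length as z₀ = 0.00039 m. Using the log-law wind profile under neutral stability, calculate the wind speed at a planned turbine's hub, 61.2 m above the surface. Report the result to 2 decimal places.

18.36 m/s

Log law: V(z) ∝ ln(z/z₀), so V₂/V₁ = ln(z₂/z₀) / ln(z₁/z₀).
ln(61.2/0.00039) = 11.9635, ln(15.0/0.00039) = 10.5574
V₂ = 16.2 × 11.9635/10.5574 = 16.2 × 1.1332 = 18.3576 m/s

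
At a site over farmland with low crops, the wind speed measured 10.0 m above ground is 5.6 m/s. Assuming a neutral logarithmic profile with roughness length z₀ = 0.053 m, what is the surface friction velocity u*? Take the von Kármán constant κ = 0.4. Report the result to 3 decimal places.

u* ≈ 0.427 m/s

Log law: V(z) = (u*/κ) · ln(z/z₀) ⇒ u* = κ · V / ln(z/z₀)
u* = 0.4 × 5.6 / ln(10.0/0.053) = 0.4 × 5.6 / 5.2400
   = 2.2400 / 5.2400 = 0.4275 m/s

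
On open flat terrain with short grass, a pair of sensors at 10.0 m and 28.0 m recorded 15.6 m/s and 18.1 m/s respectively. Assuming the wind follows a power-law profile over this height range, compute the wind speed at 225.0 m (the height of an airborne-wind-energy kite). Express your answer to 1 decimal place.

24.5 m/s

First find α: α = ln(V₂/V₁)/ln(z₂/z₁) = ln(18.1/15.6)/ln(28.0/10.0) = 0.14864/1.02962 = 0.1444
Extrapolate from 28.0 m to 225.0 m: V₃ = 18.1 × (225.0/28.0)^0.1444 = 18.1 × 1.3510 = 24.4530 m/s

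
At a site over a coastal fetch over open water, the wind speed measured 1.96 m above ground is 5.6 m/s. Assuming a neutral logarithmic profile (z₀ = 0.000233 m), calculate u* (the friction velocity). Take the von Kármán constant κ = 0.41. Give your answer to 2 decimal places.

Log law: V(z) = (u*/κ) · ln(z/z₀) ⇒ u* = κ · V / ln(z/z₀)
u* = 0.41 × 5.6 / ln(1.96/0.000233) = 0.41 × 5.6 / 9.0374
   = 2.2960 / 9.0374 = 0.2541 m/s

u* ≈ 0.25 m/s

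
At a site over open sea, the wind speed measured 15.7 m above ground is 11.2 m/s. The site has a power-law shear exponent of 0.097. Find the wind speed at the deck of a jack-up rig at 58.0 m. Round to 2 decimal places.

12.71 m/s

Power-law profile: V₂ = V₁ · (z₂/z₁)^α
V₂ = 11.2 × (58.0/15.7)^0.097 = 11.2 × (3.6943)^0.097
    = 11.2 × 1.1351 = 12.7136 m/s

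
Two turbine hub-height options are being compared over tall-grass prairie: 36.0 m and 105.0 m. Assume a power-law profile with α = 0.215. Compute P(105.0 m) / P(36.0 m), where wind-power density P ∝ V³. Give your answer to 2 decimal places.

1.99

Speed ratio: V_B/V_A = (z_B/z_A)^α = (105.0/36.0)^0.215 = (2.9167)^0.215 = 1.25878
Power-density ratio: P_B/P_A = (V_B/V_A)³ = (1.25878)³ = 1.99458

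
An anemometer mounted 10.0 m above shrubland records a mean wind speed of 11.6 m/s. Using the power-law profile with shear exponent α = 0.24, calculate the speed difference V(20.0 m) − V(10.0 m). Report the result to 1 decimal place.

Power law: V₂ = V₁ · (z₂/z₁)^α = 11.6 × (2.0000)^0.24 = 13.6995 m/s
ΔV = 13.6995 − 11.6 = 2.0995 m/s

2.1 m/s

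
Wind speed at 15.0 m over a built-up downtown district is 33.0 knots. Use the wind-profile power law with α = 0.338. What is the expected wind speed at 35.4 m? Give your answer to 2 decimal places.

Power-law profile: V₂ = V₁ · (z₂/z₁)^α
V₂ = 33.0 × (35.4/15.0)^0.338 = 33.0 × (2.3600)^0.338
    = 33.0 × 1.3367 = 44.1121 knots

44.11 knots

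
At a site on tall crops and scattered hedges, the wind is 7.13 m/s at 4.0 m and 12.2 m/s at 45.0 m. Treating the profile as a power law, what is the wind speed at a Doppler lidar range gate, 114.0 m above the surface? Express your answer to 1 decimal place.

First find α: α = ln(V₂/V₁)/ln(z₂/z₁) = ln(12.2/7.13)/ln(45.0/4.0) = 0.53712/2.42037 = 0.2219
Extrapolate from 45.0 m to 114.0 m: V₃ = 12.2 × (114.0/45.0)^0.2219 = 12.2 × 1.2291 = 14.9950 m/s

15.0 m/s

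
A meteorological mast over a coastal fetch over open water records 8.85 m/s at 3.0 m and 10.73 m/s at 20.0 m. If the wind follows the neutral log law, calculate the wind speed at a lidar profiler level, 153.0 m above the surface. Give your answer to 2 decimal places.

12.75 m/s

Log law: V ∝ ln(z/z₀). From the pair, with r = V₁/V₂ = 0.82479,
ln z₀ = (ln z₁ − r·ln z₂)/(1 − r) = (1.0986 − 0.82479×2.9957)/0.17521 = -7.8320 → z₀ = 0.0003968 m
V₃ = V₁ · ln(z₃/z₀)/ln(z₁/z₀) = 8.85 × 12.8624/8.9306 = 12.7463 m/s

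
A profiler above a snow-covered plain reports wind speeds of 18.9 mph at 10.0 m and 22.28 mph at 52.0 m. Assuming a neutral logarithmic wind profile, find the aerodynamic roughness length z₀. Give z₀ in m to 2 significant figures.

Log law: V(z) ∝ ln(z/z₀). With r = V₁/V₂ = 18.9/22.28 = 0.84829,
r · ln(z₂/z₀) = ln(z₁/z₀) ⇒ ln z₀ = (ln z₁ − r·ln z₂)/(1 − r)
ln z₀ = (2.30259 − 0.84829×3.95124) / 0.15171 = -6.9162
z₀ = exp(-6.9162) = 0.0009915 m

z₀ ≈ 0.00099 m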